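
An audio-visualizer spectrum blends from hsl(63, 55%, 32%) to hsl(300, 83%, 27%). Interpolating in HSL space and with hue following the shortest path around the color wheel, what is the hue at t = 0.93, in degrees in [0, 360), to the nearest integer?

309

Hue: 300 − 63 = 237°, but |237| > 180 so the shorter arc goes the other way: Δh = 237 − 360 = -123°.
H = 63 + 0.93 × (-123) = -51.39 → -51 → -51 mod 360 = 309°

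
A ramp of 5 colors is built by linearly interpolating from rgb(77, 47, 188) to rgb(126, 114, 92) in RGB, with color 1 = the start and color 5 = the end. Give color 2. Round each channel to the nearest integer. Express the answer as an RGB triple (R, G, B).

(89, 64, 164)

With 5 swatches and endpoints inclusive, swatch 2 sits at t = (2 − 1)/(5 − 1) = 1/4 ≈ 0.25.
R = 77 + 0.25 × (126 − 77) = 89.25 → 89
G = 47 + 0.25 × (114 − 47) = 63.75 → 64
B = 188 + 0.25 × (92 − 188) = 164 → 164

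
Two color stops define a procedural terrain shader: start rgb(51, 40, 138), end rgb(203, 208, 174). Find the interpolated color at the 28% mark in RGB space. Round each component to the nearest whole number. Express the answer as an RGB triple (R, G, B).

(94, 87, 148)

28% corresponds to t = 0.28.
R = 51 + 0.28 × (203 − 51) = 51 + 0.28 × 152 = 93.56 → 94
G = 40 + 0.28 × (208 − 40) = 40 + 0.28 × 168 = 87.04 → 87
B = 138 + 0.28 × (174 − 138) = 138 + 0.28 × 36 = 148.08 → 148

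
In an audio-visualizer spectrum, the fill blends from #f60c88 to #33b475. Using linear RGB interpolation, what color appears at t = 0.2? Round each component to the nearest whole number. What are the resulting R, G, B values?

(207, 46, 132)

#f60c88 → (246, 12, 136); #33b475 → (51, 180, 117).
R = 246 + 0.2 × (51 − 246) = 246 + 0.2 × -195 = 207 → 207
G = 12 + 0.2 × (180 − 12) = 12 + 0.2 × 168 = 45.6 → 46
B = 136 + 0.2 × (117 − 136) = 136 + 0.2 × -19 = 132.2 → 132
So the blended color is (207, 46, 132), about #cf2e84.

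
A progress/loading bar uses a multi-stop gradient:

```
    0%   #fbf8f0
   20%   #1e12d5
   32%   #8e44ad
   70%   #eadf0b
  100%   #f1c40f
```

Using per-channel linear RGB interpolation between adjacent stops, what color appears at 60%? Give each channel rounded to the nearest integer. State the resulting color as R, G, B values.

(210, 182, 54)

60% lies between the 32% and 70% stops, so the local fraction is t = (60 − 32)/(70 − 32) = 28/38 ≈ 0.7368.
#8e44ad → (142, 68, 173); #eadf0b → (234, 223, 11).
R = 142 + 0.7368 × (234 − 142) = 209.786 → 210
G = 68 + 0.7368 × (223 − 68) = 182.204 → 182
B = 173 + 0.7368 × (11 − 173) = 53.638 → 54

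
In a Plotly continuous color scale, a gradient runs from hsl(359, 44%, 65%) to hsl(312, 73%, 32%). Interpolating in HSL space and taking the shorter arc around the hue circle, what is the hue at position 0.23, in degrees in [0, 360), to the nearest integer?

348

Hue arc: Δh = 312 − 359 = -47° (|Δh| ≤ 180, already the shorter path).
H = 359 + 0.23 × (-47) = 348.19 → 348°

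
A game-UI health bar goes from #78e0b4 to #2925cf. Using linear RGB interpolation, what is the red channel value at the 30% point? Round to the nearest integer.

96

R₁ = 120 (from #78e0b4), R₂ = 41 (from #2925cf).
R = 120 + 0.3 × (41 − 120) = 96.3 → 96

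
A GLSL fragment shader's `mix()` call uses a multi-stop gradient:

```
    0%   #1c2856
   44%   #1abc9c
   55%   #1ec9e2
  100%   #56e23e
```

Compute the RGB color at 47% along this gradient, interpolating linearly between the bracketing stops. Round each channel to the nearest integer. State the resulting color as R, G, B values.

47% lies between the 44% and 55% stops, so the local fraction is t = (47 − 44)/(55 − 44) = 3/11 ≈ 0.2727.
#1abc9c → (26, 188, 156); #1ec9e2 → (30, 201, 226).
R = 26 + 0.2727 × (30 − 26) = 27.091 → 27
G = 188 + 0.2727 × (201 − 188) = 191.545 → 192
B = 156 + 0.2727 × (226 − 156) = 175.089 → 175

(27, 192, 175)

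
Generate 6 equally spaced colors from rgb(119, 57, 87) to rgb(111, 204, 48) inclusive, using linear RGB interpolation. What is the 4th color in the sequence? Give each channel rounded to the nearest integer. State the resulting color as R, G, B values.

With 6 swatches and endpoints inclusive, swatch 4 sits at t = (4 − 1)/(6 − 1) = 3/5 ≈ 0.6.
R = 119 + 0.6 × (111 − 119) = 114.2 → 114
G = 57 + 0.6 × (204 − 57) = 145.2 → 145
B = 87 + 0.6 × (48 − 87) = 63.6 → 64

(114, 145, 64)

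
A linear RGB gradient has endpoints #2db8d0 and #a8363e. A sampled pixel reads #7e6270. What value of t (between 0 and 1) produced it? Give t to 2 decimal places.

Invert the lerp on the B channel (largest span, 146): t = (112 − 208) / (62 − 208) = -96/-146 = 0.65753.
Check on R: (126 − 45)/(168 − 45) = 0.6585 ✓

0.66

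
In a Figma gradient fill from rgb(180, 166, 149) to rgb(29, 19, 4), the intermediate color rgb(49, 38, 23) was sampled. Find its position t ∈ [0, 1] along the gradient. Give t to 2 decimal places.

Invert the lerp on the R channel (largest span, 151): t = (49 − 180) / (29 − 180) = -131/-151 = 0.86755.
Check on G: (38 − 166)/(19 − 166) = 0.8707 ✓

0.87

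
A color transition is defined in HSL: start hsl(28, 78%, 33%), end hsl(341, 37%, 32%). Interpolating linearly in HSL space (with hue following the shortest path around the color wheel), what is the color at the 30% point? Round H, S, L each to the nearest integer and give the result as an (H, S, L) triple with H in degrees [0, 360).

(14, 66, 33)

Hue: 341 − 28 = 313°, but |313| > 180 so the shorter arc goes the other way: Δh = 313 − 360 = -47°.
H = 28 + 0.3 × (-47) = 13.9 → 14°
S = 78 + 0.3 × (37 − 78) = 65.7 → 66%
L = 33 + 0.3 × (32 − 33) = 32.7 → 33%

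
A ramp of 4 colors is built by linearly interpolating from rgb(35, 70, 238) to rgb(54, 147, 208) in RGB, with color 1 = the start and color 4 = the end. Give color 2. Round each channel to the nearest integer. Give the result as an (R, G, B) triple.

(41, 96, 228)

With 4 swatches and endpoints inclusive, swatch 2 sits at t = (2 − 1)/(4 − 1) = 1/3 ≈ 0.3333.
R = 35 + 0.3333 × (54 − 35) = 41.333 → 41
G = 70 + 0.3333 × (147 − 70) = 95.664 → 96
B = 238 + 0.3333 × (208 − 238) = 228.001 → 228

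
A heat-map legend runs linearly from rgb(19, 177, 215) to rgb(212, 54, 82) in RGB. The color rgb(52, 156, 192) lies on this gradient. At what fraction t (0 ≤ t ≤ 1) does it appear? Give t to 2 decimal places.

Invert the lerp on the R channel (largest span, 193): t = (52 − 19) / (212 − 19) = 33/193 = 0.17098.
Check on G: (156 − 177)/(54 − 177) = 0.1707 ✓

0.17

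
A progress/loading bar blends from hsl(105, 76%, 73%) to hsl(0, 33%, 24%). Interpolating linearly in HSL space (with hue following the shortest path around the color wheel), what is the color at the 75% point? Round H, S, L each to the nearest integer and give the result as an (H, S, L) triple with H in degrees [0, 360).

Hue arc: Δh = 0 − 105 = -105° (|Δh| ≤ 180, already the shorter path).
H = 105 + 0.75 × (-105) = 26.25 → 26°
S = 76 + 0.75 × (33 − 76) = 43.75 → 44%
L = 73 + 0.75 × (24 − 73) = 36.25 → 36%

(26, 44, 36)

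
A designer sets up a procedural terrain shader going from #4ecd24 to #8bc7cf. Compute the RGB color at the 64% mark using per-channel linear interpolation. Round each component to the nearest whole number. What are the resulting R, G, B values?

(117, 201, 145)

#4ecd24 → (78, 205, 36); #8bc7cf → (139, 199, 207).
64% corresponds to t = 0.64.
R = 78 + 0.64 × (139 − 78) = 78 + 0.64 × 61 = 117.04 → 117
G = 205 + 0.64 × (199 − 205) = 205 + 0.64 × -6 = 201.16 → 201
B = 36 + 0.64 × (207 − 36) = 36 + 0.64 × 171 = 145.44 → 145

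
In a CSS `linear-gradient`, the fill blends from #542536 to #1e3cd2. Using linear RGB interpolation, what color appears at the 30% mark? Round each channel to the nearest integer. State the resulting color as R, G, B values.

#542536 → (84, 37, 54); #1e3cd2 → (30, 60, 210).
30% corresponds to t = 0.3.
R = 84 + 0.3 × (30 − 84) = 84 + 0.3 × -54 = 67.8 → 68
G = 37 + 0.3 × (60 − 37) = 37 + 0.3 × 23 = 43.9 → 44
B = 54 + 0.3 × (210 − 54) = 54 + 0.3 × 156 = 100.8 → 101
So the blended color is (68, 44, 101), about #442c65.

(68, 44, 101)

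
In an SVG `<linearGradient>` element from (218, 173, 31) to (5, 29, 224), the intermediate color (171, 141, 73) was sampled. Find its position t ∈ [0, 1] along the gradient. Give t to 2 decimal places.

0.22

Invert the lerp on the R channel (largest span, 213): t = (171 − 218) / (5 − 218) = -47/-213 = 0.22066.
Check on G: (141 − 173)/(29 − 173) = 0.2222 ✓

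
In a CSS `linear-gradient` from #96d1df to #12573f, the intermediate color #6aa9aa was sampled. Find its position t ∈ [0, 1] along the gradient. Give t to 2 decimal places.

Invert the lerp on the B channel (largest span, 160): t = (170 − 223) / (63 − 223) = -53/-160 = 0.33125.
Check on R: (106 − 150)/(18 − 150) = 0.3333 ✓

0.33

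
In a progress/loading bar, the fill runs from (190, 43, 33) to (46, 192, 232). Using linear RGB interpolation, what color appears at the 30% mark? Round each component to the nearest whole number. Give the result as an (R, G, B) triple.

(147, 88, 93)

30% corresponds to t = 0.3.
R = 190 + 0.3 × (46 − 190) = 190 + 0.3 × -144 = 146.8 → 147
G = 43 + 0.3 × (192 − 43) = 43 + 0.3 × 149 = 87.7 → 88
B = 33 + 0.3 × (232 − 33) = 33 + 0.3 × 199 = 92.7 → 93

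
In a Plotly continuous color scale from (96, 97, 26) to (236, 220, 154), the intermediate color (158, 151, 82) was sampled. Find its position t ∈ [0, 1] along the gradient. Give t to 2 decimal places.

0.44

Invert the lerp on the R channel (largest span, 140): t = (158 − 96) / (236 − 96) = 62/140 = 0.44286.
Check on G: (151 − 97)/(220 − 97) = 0.439 ✓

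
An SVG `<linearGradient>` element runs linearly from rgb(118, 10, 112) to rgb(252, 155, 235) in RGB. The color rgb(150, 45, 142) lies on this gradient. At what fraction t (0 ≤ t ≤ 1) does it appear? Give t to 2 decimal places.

Invert the lerp on the G channel (largest span, 145): t = (45 − 10) / (155 − 10) = 35/145 = 0.24138.
Check on R: (150 − 118)/(252 − 118) = 0.2388 ✓

0.24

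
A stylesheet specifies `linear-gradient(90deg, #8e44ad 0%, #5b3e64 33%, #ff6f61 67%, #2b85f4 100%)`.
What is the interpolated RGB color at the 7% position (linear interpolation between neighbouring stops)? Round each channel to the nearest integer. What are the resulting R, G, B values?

7% lies between the 0% and 33% stops, so the local fraction is t = (7 − 0)/(33 − 0) = 7/33 ≈ 0.2121.
#8e44ad → (142, 68, 173); #5b3e64 → (91, 62, 100).
R = 142 + 0.2121 × (91 − 142) = 131.183 → 131
G = 68 + 0.2121 × (62 − 68) = 66.727 → 67
B = 173 + 0.2121 × (100 − 173) = 157.517 → 158

(131, 67, 158)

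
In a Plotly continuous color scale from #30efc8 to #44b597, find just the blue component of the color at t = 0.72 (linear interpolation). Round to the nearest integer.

165

B₁ = 200 (from #30efc8), B₂ = 151 (from #44b597).
B = 200 + 0.72 × (151 − 200) = 164.72 → 165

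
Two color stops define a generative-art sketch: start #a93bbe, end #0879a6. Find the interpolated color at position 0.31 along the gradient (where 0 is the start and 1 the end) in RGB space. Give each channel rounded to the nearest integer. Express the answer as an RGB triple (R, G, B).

(119, 78, 183)

#a93bbe → (169, 59, 190); #0879a6 → (8, 121, 166).
R = 169 + 0.31 × (8 − 169) = 169 + 0.31 × -161 = 119.09 → 119
G = 59 + 0.31 × (121 − 59) = 59 + 0.31 × 62 = 78.22 → 78
B = 190 + 0.31 × (166 − 190) = 190 + 0.31 × -24 = 182.56 → 183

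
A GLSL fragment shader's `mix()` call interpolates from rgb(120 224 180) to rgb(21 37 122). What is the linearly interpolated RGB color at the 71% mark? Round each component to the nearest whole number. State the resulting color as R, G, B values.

(50, 91, 139)

71% corresponds to t = 0.71.
R = 120 + 0.71 × (21 − 120) = 120 + 0.71 × -99 = 49.71 → 50
G = 224 + 0.71 × (37 − 224) = 224 + 0.71 × -187 = 91.23 → 91
B = 180 + 0.71 × (122 − 180) = 180 + 0.71 × -58 = 138.82 → 139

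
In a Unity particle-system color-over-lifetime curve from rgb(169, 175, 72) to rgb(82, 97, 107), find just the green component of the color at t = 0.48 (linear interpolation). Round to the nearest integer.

G = 175 + 0.48 × (97 − 175) = 137.56 → 138

138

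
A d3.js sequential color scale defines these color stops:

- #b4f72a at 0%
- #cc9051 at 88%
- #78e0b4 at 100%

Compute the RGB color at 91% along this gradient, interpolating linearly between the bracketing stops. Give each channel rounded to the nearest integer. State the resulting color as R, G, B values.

(183, 164, 106)

91% lies between the 88% and 100% stops, so the local fraction is t = (91 − 88)/(100 − 88) = 3/12 ≈ 0.25.
#cc9051 → (204, 144, 81); #78e0b4 → (120, 224, 180).
R = 204 + 0.25 × (120 − 204) = 183 → 183
G = 144 + 0.25 × (224 − 144) = 164 → 164
B = 81 + 0.25 × (180 − 81) = 105.75 → 106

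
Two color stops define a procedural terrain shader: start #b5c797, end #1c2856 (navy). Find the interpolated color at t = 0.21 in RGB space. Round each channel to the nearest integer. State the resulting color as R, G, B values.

#b5c797 → (181, 199, 151); #1c2856 → (28, 40, 86).
R = 181 + 0.21 × (28 − 181) = 181 + 0.21 × -153 = 148.87 → 149
G = 199 + 0.21 × (40 − 199) = 199 + 0.21 × -159 = 165.61 → 166
B = 151 + 0.21 × (86 − 151) = 151 + 0.21 × -65 = 137.35 → 137

(149, 166, 137)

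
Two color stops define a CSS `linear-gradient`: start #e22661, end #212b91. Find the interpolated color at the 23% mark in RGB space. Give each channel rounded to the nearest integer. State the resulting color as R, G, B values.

#e22661 → (226, 38, 97); #212b91 → (33, 43, 145).
23% corresponds to t = 0.23.
R = 226 + 0.23 × (33 − 226) = 226 + 0.23 × -193 = 181.61 → 182
G = 38 + 0.23 × (43 − 38) = 38 + 0.23 × 5 = 39.15 → 39
B = 97 + 0.23 × (145 − 97) = 97 + 0.23 × 48 = 108.04 → 108
So the blended color is (182, 39, 108), about #b6276c.

(182, 39, 108)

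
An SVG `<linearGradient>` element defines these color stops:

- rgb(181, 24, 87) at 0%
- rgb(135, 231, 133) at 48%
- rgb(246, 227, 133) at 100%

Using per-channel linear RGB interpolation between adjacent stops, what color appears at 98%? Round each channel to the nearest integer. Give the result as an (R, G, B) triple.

98% lies between the 48% and 100% stops, so the local fraction is t = (98 − 48)/(100 − 48) = 50/52 ≈ 0.9615.
R = 135 + 0.9615 × (246 − 135) = 241.726 → 242
G = 231 + 0.9615 × (227 − 231) = 227.154 → 227
B = 133 + 0.9615 × (133 − 133) = 133 → 133

(242, 227, 133)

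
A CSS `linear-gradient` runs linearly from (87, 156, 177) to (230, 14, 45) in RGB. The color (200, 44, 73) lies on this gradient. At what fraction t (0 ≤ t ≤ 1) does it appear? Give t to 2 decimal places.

Invert the lerp on the R channel (largest span, 143): t = (200 − 87) / (230 − 87) = 113/143 = 0.79021.
Check on G: (44 − 156)/(14 − 156) = 0.7887 ✓

0.79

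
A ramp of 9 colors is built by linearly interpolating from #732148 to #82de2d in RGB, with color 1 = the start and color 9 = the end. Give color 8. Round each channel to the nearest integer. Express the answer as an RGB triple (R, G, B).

(128, 198, 48)

With 9 swatches and endpoints inclusive, swatch 8 sits at t = (8 − 1)/(9 − 1) = 7/8 ≈ 0.875.
#732148 → (115, 33, 72); #82de2d → (130, 222, 45).
R = 115 + 0.875 × (130 − 115) = 128.125 → 128
G = 33 + 0.875 × (222 − 33) = 198.375 → 198
B = 72 + 0.875 × (45 − 72) = 48.375 → 48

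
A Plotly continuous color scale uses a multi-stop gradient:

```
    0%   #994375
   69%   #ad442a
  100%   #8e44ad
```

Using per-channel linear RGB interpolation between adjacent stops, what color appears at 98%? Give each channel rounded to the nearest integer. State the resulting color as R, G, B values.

98% lies between the 69% and 100% stops, so the local fraction is t = (98 − 69)/(100 − 69) = 29/31 ≈ 0.9355.
#ad442a → (173, 68, 42); #8e44ad → (142, 68, 173).
R = 173 + 0.9355 × (142 − 173) = 144 → 144
G = 68 + 0.9355 × (68 − 68) = 68 → 68
B = 42 + 0.9355 × (173 − 42) = 164.55 → 165

(144, 68, 165)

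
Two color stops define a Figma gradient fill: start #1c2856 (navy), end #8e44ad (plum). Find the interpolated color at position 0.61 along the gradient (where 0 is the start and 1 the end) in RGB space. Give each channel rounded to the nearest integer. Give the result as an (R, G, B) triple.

(98, 57, 139)

#1c2856 → (28, 40, 86); #8e44ad → (142, 68, 173).
R = 28 + 0.61 × (142 − 28) = 28 + 0.61 × 114 = 97.54 → 98
G = 40 + 0.61 × (68 − 40) = 40 + 0.61 × 28 = 57.08 → 57
B = 86 + 0.61 × (173 − 86) = 86 + 0.61 × 87 = 139.07 → 139
So the blended color is (98, 57, 139), about #62398b.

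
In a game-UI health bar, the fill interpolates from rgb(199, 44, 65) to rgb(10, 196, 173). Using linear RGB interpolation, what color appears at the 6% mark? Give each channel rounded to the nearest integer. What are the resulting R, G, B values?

(188, 53, 71)

6% corresponds to t = 0.06.
R = 199 + 0.06 × (10 − 199) = 199 + 0.06 × -189 = 187.66 → 188
G = 44 + 0.06 × (196 − 44) = 44 + 0.06 × 152 = 53.12 → 53
B = 65 + 0.06 × (173 − 65) = 65 + 0.06 × 108 = 71.48 → 71
So the blended color is (188, 53, 71), about #bc3547.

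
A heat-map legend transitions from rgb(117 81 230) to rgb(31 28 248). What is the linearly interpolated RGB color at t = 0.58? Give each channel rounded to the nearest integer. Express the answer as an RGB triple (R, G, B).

(67, 50, 240)

R = 117 + 0.58 × (31 − 117) = 117 + 0.58 × -86 = 67.12 → 67
G = 81 + 0.58 × (28 − 81) = 81 + 0.58 × -53 = 50.26 → 50
B = 230 + 0.58 × (248 − 230) = 230 + 0.58 × 18 = 240.44 → 240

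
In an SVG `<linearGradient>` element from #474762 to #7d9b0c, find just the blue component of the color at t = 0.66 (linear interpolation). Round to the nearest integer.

41

B₁ = 98 (from #474762), B₂ = 12 (from #7d9b0c).
B = 98 + 0.66 × (12 − 98) = 41.24 → 41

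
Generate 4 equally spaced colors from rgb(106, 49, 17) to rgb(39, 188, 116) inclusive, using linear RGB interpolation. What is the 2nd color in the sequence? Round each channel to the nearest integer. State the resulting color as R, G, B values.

(84, 95, 50)

With 4 swatches and endpoints inclusive, swatch 2 sits at t = (2 − 1)/(4 − 1) = 1/3 ≈ 0.3333.
R = 106 + 0.3333 × (39 − 106) = 83.669 → 84
G = 49 + 0.3333 × (188 − 49) = 95.329 → 95
B = 17 + 0.3333 × (116 − 17) = 49.997 → 50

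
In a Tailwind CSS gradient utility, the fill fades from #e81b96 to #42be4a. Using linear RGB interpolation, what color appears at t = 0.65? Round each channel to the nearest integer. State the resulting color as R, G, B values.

#e81b96 → (232, 27, 150); #42be4a → (66, 190, 74).
R = 232 + 0.65 × (66 − 232) = 232 + 0.65 × -166 = 124.1 → 124
G = 27 + 0.65 × (190 − 27) = 27 + 0.65 × 163 = 132.95 → 133
B = 150 + 0.65 × (74 − 150) = 150 + 0.65 × -76 = 100.6 → 101

(124, 133, 101)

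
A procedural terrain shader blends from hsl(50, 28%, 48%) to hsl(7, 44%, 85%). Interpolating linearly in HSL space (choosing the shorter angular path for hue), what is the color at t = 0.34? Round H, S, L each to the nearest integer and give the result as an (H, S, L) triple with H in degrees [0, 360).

Hue arc: Δh = 7 − 50 = -43° (|Δh| ≤ 180, already the shorter path).
H = 50 + 0.34 × (-43) = 35.38 → 35°
S = 28 + 0.34 × (44 − 28) = 33.44 → 33%
L = 48 + 0.34 × (85 − 48) = 60.58 → 61%

(35, 33, 61)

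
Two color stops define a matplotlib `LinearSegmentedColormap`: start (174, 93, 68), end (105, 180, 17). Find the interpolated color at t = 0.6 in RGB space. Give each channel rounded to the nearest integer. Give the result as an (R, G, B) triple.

R = 174 + 0.6 × (105 − 174) = 174 + 0.6 × -69 = 132.6 → 133
G = 93 + 0.6 × (180 − 93) = 93 + 0.6 × 87 = 145.2 → 145
B = 68 + 0.6 × (17 − 68) = 68 + 0.6 × -51 = 37.4 → 37

(133, 145, 37)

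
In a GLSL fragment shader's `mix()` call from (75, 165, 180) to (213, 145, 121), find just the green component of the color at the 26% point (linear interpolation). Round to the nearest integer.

G = 165 + 0.26 × (145 − 165) = 159.8 → 160

160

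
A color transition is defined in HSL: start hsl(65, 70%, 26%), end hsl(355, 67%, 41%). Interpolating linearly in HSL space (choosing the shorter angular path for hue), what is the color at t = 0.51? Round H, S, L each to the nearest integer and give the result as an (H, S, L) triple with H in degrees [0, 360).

(29, 68, 34)

Hue: 355 − 65 = 290°, but |290| > 180 so the shorter arc goes the other way: Δh = 290 − 360 = -70°.
H = 65 + 0.51 × (-70) = 29.3 → 29°
S = 70 + 0.51 × (67 − 70) = 68.47 → 68%
L = 26 + 0.51 × (41 − 26) = 33.65 → 34%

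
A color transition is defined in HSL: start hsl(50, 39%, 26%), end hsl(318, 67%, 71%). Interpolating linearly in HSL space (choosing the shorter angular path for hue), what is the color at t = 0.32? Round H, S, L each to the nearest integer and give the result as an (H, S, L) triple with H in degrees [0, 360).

(21, 48, 40)

Hue: 318 − 50 = 268°, but |268| > 180 so the shorter arc goes the other way: Δh = 268 − 360 = -92°.
H = 50 + 0.32 × (-92) = 20.56 → 21°
S = 39 + 0.32 × (67 − 39) = 47.96 → 48%
L = 26 + 0.32 × (71 − 26) = 40.4 → 40%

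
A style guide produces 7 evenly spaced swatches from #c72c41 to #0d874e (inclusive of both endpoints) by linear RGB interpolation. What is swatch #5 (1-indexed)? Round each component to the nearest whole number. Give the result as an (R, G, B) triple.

(75, 105, 74)

With 7 swatches and endpoints inclusive, swatch 5 sits at t = (5 − 1)/(7 − 1) = 4/6 ≈ 0.6667.
#c72c41 → (199, 44, 65); #0d874e → (13, 135, 78).
R = 199 + 0.6667 × (13 − 199) = 74.994 → 75
G = 44 + 0.6667 × (135 − 44) = 104.67 → 105
B = 65 + 0.6667 × (78 − 65) = 73.667 → 74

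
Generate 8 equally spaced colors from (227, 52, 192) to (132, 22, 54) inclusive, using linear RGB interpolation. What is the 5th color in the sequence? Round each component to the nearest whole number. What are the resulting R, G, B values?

With 8 swatches and endpoints inclusive, swatch 5 sits at t = (5 − 1)/(8 − 1) = 4/7 ≈ 0.5714.
R = 227 + 0.5714 × (132 − 227) = 172.717 → 173
G = 52 + 0.5714 × (22 − 52) = 34.858 → 35
B = 192 + 0.5714 × (54 − 192) = 113.147 → 113

(173, 35, 113)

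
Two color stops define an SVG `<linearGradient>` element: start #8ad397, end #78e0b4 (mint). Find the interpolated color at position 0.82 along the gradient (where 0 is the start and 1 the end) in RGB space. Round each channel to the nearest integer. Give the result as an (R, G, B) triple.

#8ad397 → (138, 211, 151); #78e0b4 → (120, 224, 180).
R = 138 + 0.82 × (120 − 138) = 138 + 0.82 × -18 = 123.24 → 123
G = 211 + 0.82 × (224 − 211) = 211 + 0.82 × 13 = 221.66 → 222
B = 151 + 0.82 × (180 − 151) = 151 + 0.82 × 29 = 174.78 → 175

(123, 222, 175)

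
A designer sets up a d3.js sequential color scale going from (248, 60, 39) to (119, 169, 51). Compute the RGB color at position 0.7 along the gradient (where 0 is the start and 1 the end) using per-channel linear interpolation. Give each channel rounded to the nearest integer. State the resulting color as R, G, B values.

R = 248 + 0.7 × (119 − 248) = 248 + 0.7 × -129 = 157.7 → 158
G = 60 + 0.7 × (169 − 60) = 60 + 0.7 × 109 = 136.3 → 136
B = 39 + 0.7 × (51 − 39) = 39 + 0.7 × 12 = 47.4 → 47

(158, 136, 47)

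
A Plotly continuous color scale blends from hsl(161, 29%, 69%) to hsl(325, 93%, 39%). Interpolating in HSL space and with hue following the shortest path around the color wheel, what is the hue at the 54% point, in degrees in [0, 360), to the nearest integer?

Hue arc: Δh = 325 − 161 = 164° (|Δh| ≤ 180, already the shorter path).
H = 161 + 0.54 × (164) = 249.56 → 250°

250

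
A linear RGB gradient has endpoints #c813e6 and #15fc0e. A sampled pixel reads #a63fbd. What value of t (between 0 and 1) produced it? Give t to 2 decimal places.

Invert the lerp on the G channel (largest span, 233): t = (63 − 19) / (252 − 19) = 44/233 = 0.18884.
Check on R: (166 − 200)/(21 − 200) = 0.1899 ✓

0.19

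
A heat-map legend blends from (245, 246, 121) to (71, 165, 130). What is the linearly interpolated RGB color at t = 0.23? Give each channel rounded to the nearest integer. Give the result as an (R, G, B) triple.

R = 245 + 0.23 × (71 − 245) = 245 + 0.23 × -174 = 204.98 → 205
G = 246 + 0.23 × (165 − 246) = 246 + 0.23 × -81 = 227.37 → 227
B = 121 + 0.23 × (130 − 121) = 121 + 0.23 × 9 = 123.07 → 123

(205, 227, 123)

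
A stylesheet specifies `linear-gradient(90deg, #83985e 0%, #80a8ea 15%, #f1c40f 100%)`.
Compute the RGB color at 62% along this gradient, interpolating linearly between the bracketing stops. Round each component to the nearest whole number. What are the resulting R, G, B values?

(190, 183, 113)

62% lies between the 15% and 100% stops, so the local fraction is t = (62 − 15)/(100 − 15) = 47/85 ≈ 0.5529.
#80a8ea → (128, 168, 234); #f1c40f → (241, 196, 15).
R = 128 + 0.5529 × (241 − 128) = 190.478 → 190
G = 168 + 0.5529 × (196 − 168) = 183.481 → 183
B = 234 + 0.5529 × (15 − 234) = 112.915 → 113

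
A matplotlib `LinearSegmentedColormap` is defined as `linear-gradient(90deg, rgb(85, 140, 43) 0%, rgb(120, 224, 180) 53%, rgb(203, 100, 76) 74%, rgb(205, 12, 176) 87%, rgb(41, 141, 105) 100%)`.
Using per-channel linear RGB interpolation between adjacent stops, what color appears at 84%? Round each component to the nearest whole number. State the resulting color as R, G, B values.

84% lies between the 74% and 87% stops, so the local fraction is t = (84 − 74)/(87 − 74) = 10/13 ≈ 0.7692.
R = 203 + 0.7692 × (205 − 203) = 204.538 → 205
G = 100 + 0.7692 × (12 − 100) = 32.31 → 32
B = 76 + 0.7692 × (176 − 76) = 152.92 → 153

(205, 32, 153)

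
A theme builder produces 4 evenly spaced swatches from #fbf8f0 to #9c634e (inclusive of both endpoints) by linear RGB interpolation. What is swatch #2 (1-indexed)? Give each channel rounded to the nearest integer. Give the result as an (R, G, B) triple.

(219, 198, 186)

With 4 swatches and endpoints inclusive, swatch 2 sits at t = (2 − 1)/(4 − 1) = 1/3 ≈ 0.3333.
#fbf8f0 → (251, 248, 240); #9c634e → (156, 99, 78).
R = 251 + 0.3333 × (156 − 251) = 219.337 → 219
G = 248 + 0.3333 × (99 − 248) = 198.338 → 198
B = 240 + 0.3333 × (78 − 240) = 186.005 → 186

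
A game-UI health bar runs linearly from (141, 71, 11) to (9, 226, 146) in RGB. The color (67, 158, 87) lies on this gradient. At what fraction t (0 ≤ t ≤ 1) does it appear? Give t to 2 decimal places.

0.56

Invert the lerp on the G channel (largest span, 155): t = (158 − 71) / (226 − 71) = 87/155 = 0.56129.
Check on R: (67 − 141)/(9 − 141) = 0.5606 ✓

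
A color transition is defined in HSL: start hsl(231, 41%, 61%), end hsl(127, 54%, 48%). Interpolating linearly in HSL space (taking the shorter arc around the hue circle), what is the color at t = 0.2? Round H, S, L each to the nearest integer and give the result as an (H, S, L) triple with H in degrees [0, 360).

Hue arc: Δh = 127 − 231 = -104° (|Δh| ≤ 180, already the shorter path).
H = 231 + 0.2 × (-104) = 210.2 → 210°
S = 41 + 0.2 × (54 − 41) = 43.6 → 44%
L = 61 + 0.2 × (48 − 61) = 58.4 → 58%

(210, 44, 58)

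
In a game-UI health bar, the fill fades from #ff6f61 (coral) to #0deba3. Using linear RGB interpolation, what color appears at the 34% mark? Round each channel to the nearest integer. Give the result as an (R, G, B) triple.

#ff6f61 → (255, 111, 97); #0deba3 → (13, 235, 163).
34% corresponds to t = 0.34.
R = 255 + 0.34 × (13 − 255) = 255 + 0.34 × -242 = 172.72 → 173
G = 111 + 0.34 × (235 − 111) = 111 + 0.34 × 124 = 153.16 → 153
B = 97 + 0.34 × (163 − 97) = 97 + 0.34 × 66 = 119.44 → 119

(173, 153, 119)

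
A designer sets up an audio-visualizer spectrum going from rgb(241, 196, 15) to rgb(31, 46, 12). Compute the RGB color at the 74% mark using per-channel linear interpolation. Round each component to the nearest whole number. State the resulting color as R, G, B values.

74% corresponds to t = 0.74.
R = 241 + 0.74 × (31 − 241) = 241 + 0.74 × -210 = 85.6 → 86
G = 196 + 0.74 × (46 − 196) = 196 + 0.74 × -150 = 85 → 85
B = 15 + 0.74 × (12 − 15) = 15 + 0.74 × -3 = 12.78 → 13

(86, 85, 13)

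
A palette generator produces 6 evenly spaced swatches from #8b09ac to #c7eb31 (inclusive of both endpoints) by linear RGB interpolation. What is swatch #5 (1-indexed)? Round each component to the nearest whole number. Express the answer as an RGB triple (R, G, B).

(187, 190, 74)

With 6 swatches and endpoints inclusive, swatch 5 sits at t = (5 − 1)/(6 − 1) = 4/5 ≈ 0.8.
#8b09ac → (139, 9, 172); #c7eb31 → (199, 235, 49).
R = 139 + 0.8 × (199 − 139) = 187 → 187
G = 9 + 0.8 × (235 − 9) = 189.8 → 190
B = 172 + 0.8 × (49 − 172) = 73.6 → 74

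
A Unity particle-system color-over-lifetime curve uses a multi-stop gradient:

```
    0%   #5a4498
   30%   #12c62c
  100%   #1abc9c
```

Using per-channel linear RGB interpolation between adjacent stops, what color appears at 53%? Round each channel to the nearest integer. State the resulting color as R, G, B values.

53% lies between the 30% and 100% stops, so the local fraction is t = (53 − 30)/(100 − 30) = 23/70 ≈ 0.3286.
#12c62c → (18, 198, 44); #1abc9c → (26, 188, 156).
R = 18 + 0.3286 × (26 − 18) = 20.629 → 21
G = 198 + 0.3286 × (188 − 198) = 194.714 → 195
B = 44 + 0.3286 × (156 − 44) = 80.803 → 81

(21, 195, 81)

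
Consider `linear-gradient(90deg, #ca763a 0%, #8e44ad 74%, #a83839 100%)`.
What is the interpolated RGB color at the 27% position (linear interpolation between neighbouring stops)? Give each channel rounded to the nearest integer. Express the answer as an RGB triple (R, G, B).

(180, 100, 100)

27% lies between the 0% and 74% stops, so the local fraction is t = (27 − 0)/(74 − 0) = 27/74 ≈ 0.3649.
#ca763a → (202, 118, 58); #8e44ad → (142, 68, 173).
R = 202 + 0.3649 × (142 − 202) = 180.106 → 180
G = 118 + 0.3649 × (68 − 118) = 99.755 → 100
B = 58 + 0.3649 × (173 − 58) = 99.964 → 100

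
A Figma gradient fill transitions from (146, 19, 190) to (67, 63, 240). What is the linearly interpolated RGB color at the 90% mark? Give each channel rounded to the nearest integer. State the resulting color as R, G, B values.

90% corresponds to t = 0.9.
R = 146 + 0.9 × (67 − 146) = 146 + 0.9 × -79 = 74.9 → 75
G = 19 + 0.9 × (63 − 19) = 19 + 0.9 × 44 = 58.6 → 59
B = 190 + 0.9 × (240 − 190) = 190 + 0.9 × 50 = 235 → 235

(75, 59, 235)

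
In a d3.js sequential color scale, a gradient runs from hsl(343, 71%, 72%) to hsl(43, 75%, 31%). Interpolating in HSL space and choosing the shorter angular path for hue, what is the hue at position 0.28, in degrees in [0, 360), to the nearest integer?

Hue: 43 − 343 = -300°, but |-300| > 180 so the shorter arc goes the other way: Δh = -300 + 360 = 60°.
H = 343 + 0.28 × (60) = 359.8 → 360 → 360 mod 360 = 0°

0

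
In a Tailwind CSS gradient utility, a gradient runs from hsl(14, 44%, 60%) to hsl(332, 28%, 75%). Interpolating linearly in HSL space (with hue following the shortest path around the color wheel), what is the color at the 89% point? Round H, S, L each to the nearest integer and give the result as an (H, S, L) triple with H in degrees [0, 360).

Hue: 332 − 14 = 318°, but |318| > 180 so the shorter arc goes the other way: Δh = 318 − 360 = -42°.
H = 14 + 0.89 × (-42) = -23.38 → -23 → -23 mod 360 = 337°
S = 44 + 0.89 × (28 − 44) = 29.76 → 30%
L = 60 + 0.89 × (75 − 60) = 73.35 → 73%

(337, 30, 73)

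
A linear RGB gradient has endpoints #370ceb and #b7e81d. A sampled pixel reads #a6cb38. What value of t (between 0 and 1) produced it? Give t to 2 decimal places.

0.87

Invert the lerp on the G channel (largest span, 220): t = (203 − 12) / (232 − 12) = 191/220 = 0.86818.
Check on R: (166 − 55)/(183 − 55) = 0.8672 ✓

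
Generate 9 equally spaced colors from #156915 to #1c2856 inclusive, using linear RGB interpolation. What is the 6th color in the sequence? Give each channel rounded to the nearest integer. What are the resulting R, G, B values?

(25, 64, 62)

With 9 swatches and endpoints inclusive, swatch 6 sits at t = (6 − 1)/(9 − 1) = 5/8 ≈ 0.625.
#156915 → (21, 105, 21); #1c2856 → (28, 40, 86).
R = 21 + 0.625 × (28 − 21) = 25.375 → 25
G = 105 + 0.625 × (40 − 105) = 64.375 → 64
B = 21 + 0.625 × (86 − 21) = 61.625 → 62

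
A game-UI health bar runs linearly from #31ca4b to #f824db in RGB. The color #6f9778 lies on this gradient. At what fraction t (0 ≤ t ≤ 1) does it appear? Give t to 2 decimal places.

Invert the lerp on the R channel (largest span, 199): t = (111 − 49) / (248 − 49) = 62/199 = 0.31156.
Check on G: (151 − 202)/(36 − 202) = 0.3072 ✓

0.31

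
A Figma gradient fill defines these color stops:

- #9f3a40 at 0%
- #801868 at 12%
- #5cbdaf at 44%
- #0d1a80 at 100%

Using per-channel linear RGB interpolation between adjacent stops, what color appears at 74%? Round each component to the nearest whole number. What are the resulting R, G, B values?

(50, 102, 150)

74% lies between the 44% and 100% stops, so the local fraction is t = (74 − 44)/(100 − 44) = 30/56 ≈ 0.5357.
#5cbdaf → (92, 189, 175); #0d1a80 → (13, 26, 128).
R = 92 + 0.5357 × (13 − 92) = 49.68 → 50
G = 189 + 0.5357 × (26 − 189) = 101.681 → 102
B = 175 + 0.5357 × (128 − 175) = 149.822 → 150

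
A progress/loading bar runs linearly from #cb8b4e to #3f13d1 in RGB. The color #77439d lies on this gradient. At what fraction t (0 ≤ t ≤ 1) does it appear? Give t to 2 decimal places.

0.60

Invert the lerp on the R channel (largest span, 140): t = (119 − 203) / (63 − 203) = -84/-140 = 0.6.
Check on G: (67 − 139)/(19 − 139) = 0.6 ✓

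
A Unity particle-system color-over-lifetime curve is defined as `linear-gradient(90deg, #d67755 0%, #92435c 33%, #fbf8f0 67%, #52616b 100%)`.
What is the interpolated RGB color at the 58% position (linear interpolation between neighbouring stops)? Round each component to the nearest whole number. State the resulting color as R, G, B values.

58% lies between the 33% and 67% stops, so the local fraction is t = (58 − 33)/(67 − 33) = 25/34 ≈ 0.7353.
#92435c → (146, 67, 92); #fbf8f0 → (251, 248, 240).
R = 146 + 0.7353 × (251 − 146) = 223.207 → 223
G = 67 + 0.7353 × (248 − 67) = 200.089 → 200
B = 92 + 0.7353 × (240 − 92) = 200.824 → 201

(223, 200, 201)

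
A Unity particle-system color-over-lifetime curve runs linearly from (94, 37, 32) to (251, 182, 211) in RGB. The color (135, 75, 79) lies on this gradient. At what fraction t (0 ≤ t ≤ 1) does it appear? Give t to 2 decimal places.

0.26

Invert the lerp on the B channel (largest span, 179): t = (79 − 32) / (211 − 32) = 47/179 = 0.26257.
Check on R: (135 − 94)/(251 − 94) = 0.2611 ✓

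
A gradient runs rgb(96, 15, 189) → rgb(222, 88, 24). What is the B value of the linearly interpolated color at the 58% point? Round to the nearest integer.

B = 189 + 0.58 × (24 − 189) = 93.3 → 93

93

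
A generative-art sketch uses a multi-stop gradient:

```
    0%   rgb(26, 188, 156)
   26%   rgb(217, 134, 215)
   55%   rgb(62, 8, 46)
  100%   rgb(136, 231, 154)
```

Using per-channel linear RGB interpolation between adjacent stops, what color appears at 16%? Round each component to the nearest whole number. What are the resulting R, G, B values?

(144, 155, 192)

16% lies between the 0% and 26% stops, so the local fraction is t = (16 − 0)/(26 − 0) = 16/26 ≈ 0.6154.
R = 26 + 0.6154 × (217 − 26) = 143.541 → 144
G = 188 + 0.6154 × (134 − 188) = 154.768 → 155
B = 156 + 0.6154 × (215 − 156) = 192.309 → 192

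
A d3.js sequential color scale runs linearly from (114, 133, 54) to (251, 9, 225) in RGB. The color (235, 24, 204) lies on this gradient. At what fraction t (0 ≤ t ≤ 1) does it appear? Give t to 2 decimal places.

0.88

Invert the lerp on the B channel (largest span, 171): t = (204 − 54) / (225 − 54) = 150/171 = 0.87719.
Check on R: (235 − 114)/(251 − 114) = 0.8832 ✓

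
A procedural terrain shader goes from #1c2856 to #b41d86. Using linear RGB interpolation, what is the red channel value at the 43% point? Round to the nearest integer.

R₁ = 28 (from #1c2856), R₂ = 180 (from #b41d86).
R = 28 + 0.43 × (180 − 28) = 93.36 → 93

93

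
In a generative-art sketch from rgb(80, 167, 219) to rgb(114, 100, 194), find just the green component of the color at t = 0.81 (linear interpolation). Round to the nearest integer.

G = 167 + 0.81 × (100 − 167) = 112.73 → 113

113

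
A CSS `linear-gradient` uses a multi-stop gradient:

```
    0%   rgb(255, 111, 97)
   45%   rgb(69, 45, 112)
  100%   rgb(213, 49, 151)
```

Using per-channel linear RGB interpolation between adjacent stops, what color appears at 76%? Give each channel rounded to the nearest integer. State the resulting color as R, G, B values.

76% lies between the 45% and 100% stops, so the local fraction is t = (76 − 45)/(100 − 45) = 31/55 ≈ 0.5636.
R = 69 + 0.5636 × (213 − 69) = 150.158 → 150
G = 45 + 0.5636 × (49 − 45) = 47.254 → 47
B = 112 + 0.5636 × (151 − 112) = 133.98 → 134

(150, 47, 134)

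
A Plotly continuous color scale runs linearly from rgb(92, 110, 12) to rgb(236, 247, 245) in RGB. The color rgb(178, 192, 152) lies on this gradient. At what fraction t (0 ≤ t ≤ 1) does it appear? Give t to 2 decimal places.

0.60

Invert the lerp on the B channel (largest span, 233): t = (152 − 12) / (245 − 12) = 140/233 = 0.60086.
Check on R: (178 − 92)/(236 − 92) = 0.5972 ✓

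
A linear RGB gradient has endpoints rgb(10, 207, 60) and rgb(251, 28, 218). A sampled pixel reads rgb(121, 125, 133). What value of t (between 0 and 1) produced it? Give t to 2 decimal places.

Invert the lerp on the R channel (largest span, 241): t = (121 − 10) / (251 − 10) = 111/241 = 0.46058.
Check on G: (125 − 207)/(28 − 207) = 0.4581 ✓

0.46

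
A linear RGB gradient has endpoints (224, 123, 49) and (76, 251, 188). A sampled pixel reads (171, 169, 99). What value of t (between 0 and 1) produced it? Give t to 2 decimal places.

0.36

Invert the lerp on the R channel (largest span, 148): t = (171 − 224) / (76 − 224) = -53/-148 = 0.35811.
Check on G: (169 − 123)/(251 − 123) = 0.3594 ✓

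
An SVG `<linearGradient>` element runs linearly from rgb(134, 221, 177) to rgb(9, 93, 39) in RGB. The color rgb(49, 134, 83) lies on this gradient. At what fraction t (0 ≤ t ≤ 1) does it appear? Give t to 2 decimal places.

Invert the lerp on the B channel (largest span, 138): t = (83 − 177) / (39 − 177) = -94/-138 = 0.68116.
Check on R: (49 − 134)/(9 − 134) = 0.68 ✓

0.68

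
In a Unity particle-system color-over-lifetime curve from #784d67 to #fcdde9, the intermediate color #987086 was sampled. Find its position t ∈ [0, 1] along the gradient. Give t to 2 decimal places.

Invert the lerp on the G channel (largest span, 144): t = (112 − 77) / (221 − 77) = 35/144 = 0.24306.
Check on R: (152 − 120)/(252 − 120) = 0.2424 ✓

0.24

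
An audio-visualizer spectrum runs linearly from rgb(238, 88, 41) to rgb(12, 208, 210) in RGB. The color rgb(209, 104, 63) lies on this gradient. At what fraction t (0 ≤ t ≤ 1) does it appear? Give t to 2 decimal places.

0.13

Invert the lerp on the R channel (largest span, 226): t = (209 − 238) / (12 − 238) = -29/-226 = 0.12832.
Check on G: (104 − 88)/(208 − 88) = 0.1333 ✓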